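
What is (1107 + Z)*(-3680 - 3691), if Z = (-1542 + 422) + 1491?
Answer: -10894338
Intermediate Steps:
Z = 371 (Z = -1120 + 1491 = 371)
(1107 + Z)*(-3680 - 3691) = (1107 + 371)*(-3680 - 3691) = 1478*(-7371) = -10894338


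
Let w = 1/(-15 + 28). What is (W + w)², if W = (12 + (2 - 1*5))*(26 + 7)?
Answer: 14915044/169 ≈ 88255.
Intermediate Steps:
W = 297 (W = (12 + (2 - 5))*33 = (12 - 3)*33 = 9*33 = 297)
w = 1/13 ≈ 0.076923
(W + w)² = (297 + 1/13)² = (3862/13)² = 14915044/169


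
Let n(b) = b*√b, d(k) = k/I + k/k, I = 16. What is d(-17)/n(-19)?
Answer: -I*√19/5776 ≈ -0.00075466*I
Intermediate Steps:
d(k) = 1 + k/16 (d(k) = k/16 + k/k = k*(1/16) + 1 = k/16 + 1 = 1 + k/16)
n(b) = b^(3/2)
d(-17)/n(-19) = (1 + (1/16)*(-17))/((-19)^(3/2)) = (1 - 17/16)/((-19*I*√19)) = -I*√19/5776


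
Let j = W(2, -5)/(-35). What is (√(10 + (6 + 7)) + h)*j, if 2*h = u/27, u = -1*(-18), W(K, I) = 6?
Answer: -2/35 - 6*√23/35 ≈ -0.87929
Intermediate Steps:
j = -6/35 (j = 6/(-35) = 6*(-1/35) = -6/35 ≈ -0.17143)
u = 18
h = ⅓ (h = (18/27)/2 = (18*(1/27))/2 = (½)*(⅔) = ⅓ ≈ 0.33333)
(√(10 + (6 + 7)) + h)*j = (√(10 + (6 + 7)) + ⅓)*(-6/35) = (√(10 + 13) + ⅓)*(-6/35) = (√23 + ⅓)*(-6/35) = (⅓ + √23)*(-6/35) = -2/35 - 6*√23/35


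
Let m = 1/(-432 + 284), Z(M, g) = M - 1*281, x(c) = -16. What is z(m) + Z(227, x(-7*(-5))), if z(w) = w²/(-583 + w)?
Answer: -689589721/12770180 ≈ -54.000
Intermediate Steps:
Z(M, g) = -281 + M (Z(M, g) = M - 281 = -281 + M)
m = -1/148 (m = 1/(-148) = -1/148 ≈ -0.0067568)
z(w) = w²/(-583 + w)
z(m) + Z(227, x(-7*(-5))) = (-1/148)²/(-583 - 1/148) + (-281 + 227) = 1/(21904*(-86285/148)) - 54 = (1/21904)*(-148/86285) - 54 = -1/12770180 - 54 = -689589721/12770180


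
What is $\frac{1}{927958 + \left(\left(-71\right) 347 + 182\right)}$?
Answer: $\frac{1}{903503} \approx 1.1068 \cdot 10^{-6}$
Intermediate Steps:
$\frac{1}{927958 + \left(\left(-71\right) 347 + 182\right)} = \frac{1}{927958 + \left(-24637 + 182\right)} = \frac{1}{927958 - 24455} = \frac{1}{903503}$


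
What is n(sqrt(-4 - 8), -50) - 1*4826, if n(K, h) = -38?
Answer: -4864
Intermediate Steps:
n(sqrt(-4 - 8), -50) - 1*4826 = -38 - 1*4826 = -38 - 4826 = -4864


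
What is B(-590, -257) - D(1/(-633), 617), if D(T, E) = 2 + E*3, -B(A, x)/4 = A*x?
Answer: -608373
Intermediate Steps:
B(A, x) = -4*A*x
D(T, E) = 2 + 3*E
B(-590, -257) - D(1/(-633), 617) = -4*(-590)*(-257) - (2 + 3*617) = -606520 - (2 + 1851) = -606520 - 1*1853 = -606520 - 1853 = -608373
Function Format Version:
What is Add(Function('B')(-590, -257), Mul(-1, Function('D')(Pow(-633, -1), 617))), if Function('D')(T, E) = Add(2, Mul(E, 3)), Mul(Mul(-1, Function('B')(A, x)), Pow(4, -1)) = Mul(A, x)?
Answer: -608373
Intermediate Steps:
Function('B')(A, x) = Mul(-4, A, x) (Function('B')(A, x) = Mul(-4, Mul(A, x)) = Mul(-4, A, x))
Function('D')(T, E) = Add(2, Mul(3, E))
Add(Function('B')(-590, -257), Mul(-1, Function('D')(Pow(-633, -1), 617))) = Add(Mul(-4, -590, -257), Mul(-1, Add(2, Mul(3, 617)))) = Add(-606520, Mul(-1, Add(2, 1851))) = Add(-606520, Mul(-1, 1853)) = Add(-606520, -1853) = -608373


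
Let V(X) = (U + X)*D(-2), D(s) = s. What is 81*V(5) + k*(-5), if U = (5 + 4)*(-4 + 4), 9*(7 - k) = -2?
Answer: -7615/9 ≈ -846.11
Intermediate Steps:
k = 65/9 (k = 7 - ⅑*(-2) = 7 + 2/9 = 65/9 ≈ 7.2222)
U = 0 (U = 9*0 = 0)
V(X) = -2*X (V(X) = (0 + X)*(-2) = X*(-2) = -2*X)
81*V(5) + k*(-5) = 81*(-2*5) + (65/9)*(-5) = 81*(-10) - 325/9 = -810 - 325/9 = -7615/9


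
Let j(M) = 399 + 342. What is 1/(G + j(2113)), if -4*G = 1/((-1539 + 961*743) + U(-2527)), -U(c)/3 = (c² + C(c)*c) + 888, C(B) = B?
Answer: 150418216/111459898057 ≈ 0.0013495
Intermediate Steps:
j(M) = 741
U(c) = -2664 - 6*c² (U(c) = -3*((c² + c*c) + 888) = -3*((c² + c²) + 888) = -3*(2*c² + 888) = -3*(888 + 2*c²) = -2664 - 6*c²)
G = 1/150418216 (G = -1/(4*((-1539 + 961*743) + (-2664 - 6*(-2527)²))) = -1/(4*((-1539 + 714023) + (-2664 - 6*6385729))) = -1/(4*(712484 + (-2664 - 38314374))) = -1/(4*(712484 - 38317038)) = -¼/(-37604554) = -¼*(-1/37604554) = 1/150418216 ≈ 6.6481e-9)
1/(G + j(2113)) = 1/(1/150418216 + 741) = 1/(111459898057/150418216) = 150418216/111459898057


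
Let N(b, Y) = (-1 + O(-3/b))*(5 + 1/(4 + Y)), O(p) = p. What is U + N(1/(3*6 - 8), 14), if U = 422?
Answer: 4775/18 ≈ 265.28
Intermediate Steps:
N(b, Y) = (-1 - 3/b)*(5 + 1/(4 + Y))
U + N(1/(3*6 - 8), 14) = 422 + (-63 - 15*14 + (-21 - 5*14)/(3*6 - 8))/((1/(3*6 - 8))*(4 + 14)) = 422 + (-63 - 210 + (-21 - 70)/(18 - 8))/(1/(18 - 8)*18) = 422 + (1/18)*(-63 - 210 - 91/10)/1/10 = 422 + (1/18)*(-63 - 210 + (⅒)*(-91))/(⅒) = 422 + 10*(1/18)*(-63 - 210 - 91/10) = 422 + 10*(1/18)*(-2821/10) = 422 - 2821/18 = 4775/18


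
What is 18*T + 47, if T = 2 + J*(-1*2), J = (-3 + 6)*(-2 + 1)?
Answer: 191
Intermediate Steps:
J = -3 (J = 3*(-1) = -3)
T = 8 (T = 2 - (-3)*2 = 2 - 3*(-2) = 2 + 6 = 8)
18*T + 47 = 18*8 + 47 = 144 + 47 = 191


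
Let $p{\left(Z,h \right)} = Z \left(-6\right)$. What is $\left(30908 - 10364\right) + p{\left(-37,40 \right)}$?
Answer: $20766$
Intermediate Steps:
$p{\left(Z,h \right)} = - 6 Z$
$\left(30908 - 10364\right) + p{\left(-37,40 \right)} = \left(30908 - 10364\right) - -222 = 20544 + 222 = 20766$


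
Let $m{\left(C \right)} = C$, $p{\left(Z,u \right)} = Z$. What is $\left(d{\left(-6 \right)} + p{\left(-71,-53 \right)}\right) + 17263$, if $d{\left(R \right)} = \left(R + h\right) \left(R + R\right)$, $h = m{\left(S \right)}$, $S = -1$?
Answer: $17276$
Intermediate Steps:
$h = -1$
$d{\left(R \right)} = 2 R \left(-1 + R\right)$ ($d{\left(R \right)} = \left(R - 1\right) \left(R + R\right) = \left(-1 + R\right) 2 R = 2 R \left(-1 + R\right)$)
$\left(d{\left(-6 \right)} + p{\left(-71,-53 \right)}\right) + 17263 = \left(2 \left(-6\right) \left(-1 - 6\right) - 71\right) + 17263 = \left(2 \left(-6\right) \left(-7\right) - 71\right) + 17263 = \left(84 - 71\right) + 17263 = 13 + 17263 = 17276$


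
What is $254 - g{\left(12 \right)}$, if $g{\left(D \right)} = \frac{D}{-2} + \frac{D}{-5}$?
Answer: $\frac{1312}{5} \approx 262.4$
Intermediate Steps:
$g{\left(D \right)} = - \frac{7 D}{10}$ ($g{\left(D \right)} = D \left(- \frac{1}{2}\right) + D \left(- \frac{1}{5}\right) = - \frac{D}{2} - \frac{D}{5} = - \frac{7 D}{10}$)
$254 - g{\left(12 \right)} = 254 - \left(- \frac{7}{10}\right) 12 = 254 - - \frac{42}{5} = 254 + \frac{42}{5} = \frac{1312}{5}$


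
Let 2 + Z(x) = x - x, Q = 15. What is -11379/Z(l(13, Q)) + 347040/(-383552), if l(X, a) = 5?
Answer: 34091751/5993 ≈ 5688.6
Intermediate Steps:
Z(x) = -2 (Z(x) = -2 + (x - x) = -2 + 0 = -2)
-11379/Z(l(13, Q)) + 347040/(-383552) = -11379/(-2) + 347040/(-383552) = -11379*(-½) + 347040*(-1/383552) = 11379/2 - 10845/11986 = 34091751/5993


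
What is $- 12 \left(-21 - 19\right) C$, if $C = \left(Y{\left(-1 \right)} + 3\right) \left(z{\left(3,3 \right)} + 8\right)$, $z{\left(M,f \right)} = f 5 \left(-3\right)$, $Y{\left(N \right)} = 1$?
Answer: $-71040$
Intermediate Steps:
$z{\left(M,f \right)} = - 15 f$ ($z{\left(M,f \right)} = 5 f \left(-3\right) = - 15 f$)
$C = -148$ ($C = \left(1 + 3\right) \left(\left(-15\right) 3 + 8\right) = 4 \left(-45 + 8\right) = 4 \left(-37\right) = -148$)
$- 12 \left(-21 - 19\right) C = - 12 \left(-21 - 19\right) \left(-148\right) = \left(-12\right) \left(-40\right) \left(-148\right) = 480 \left(-148\right) = -71040$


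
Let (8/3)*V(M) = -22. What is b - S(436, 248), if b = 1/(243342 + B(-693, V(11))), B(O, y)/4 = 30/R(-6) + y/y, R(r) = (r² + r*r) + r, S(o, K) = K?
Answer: -663852837/2676826 ≈ -248.00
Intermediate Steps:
V(M) = -33/4 (V(M) = (3/8)*(-22) = -33/4)
R(r) = r + 2*r² (R(r) = (r² + r²) + r = 2*r² + r = r + 2*r²)
B(O, y) = 64/11 (B(O, y) = 4*(30/((-6*(1 + 2*(-6)))) + y/y) = 4*(30/((-6*(1 - 12))) + 1) = 4*(30/((-6*(-11))) + 1) = 4*(30/66 + 1) = 4*(30*(1/66) + 1) = 4*(5/11 + 1) = 4*(16/11) = 64/11)
b = 11/2676826 (b = 1/(243342 + 64/11) = 1/(2676826/11) = 11/2676826 ≈ 4.1093e-6)
b - S(436, 248) = 11/2676826 - 1*248 = 11/2676826 - 248 = -663852837/2676826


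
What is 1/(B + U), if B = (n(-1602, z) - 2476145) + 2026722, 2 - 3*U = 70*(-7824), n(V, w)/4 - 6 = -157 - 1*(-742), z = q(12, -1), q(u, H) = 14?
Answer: -3/793495 ≈ -3.7807e-6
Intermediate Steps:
z = 14
n(V, w) = 2364 (n(V, w) = 24 + 4*(-157 - 1*(-742)) = 24 + 4*(-157 + 742) = 24 + 4*585 = 24 + 2340 = 2364)
U = 547682/3 (U = 2/3 - 70*(-7824)/3 = 2/3 - 1/3*(-547680) = 2/3 + 182560 = 547682/3 ≈ 1.8256e+5)
B = -447059 (B = (2364 - 2476145) + 2026722 = -2473781 + 2026722 = -447059)
1/(B + U) = 1/(-447059 + 547682/3) = 1/(-793495/3) = -3/793495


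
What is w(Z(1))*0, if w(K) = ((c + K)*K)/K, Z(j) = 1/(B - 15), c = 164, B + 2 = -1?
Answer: 0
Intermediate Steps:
B = -3 (B = -2 - 1 = -3)
Z(j) = -1/18 (Z(j) = 1/(-3 - 15) = 1/(-18) = -1/18)
w(K) = 164 + K (w(K) = ((164 + K)*K)/K = (K*(164 + K))/K = 164 + K)
w(Z(1))*0 = (164 - 1/18)*0 = (2951/18)*0 = 0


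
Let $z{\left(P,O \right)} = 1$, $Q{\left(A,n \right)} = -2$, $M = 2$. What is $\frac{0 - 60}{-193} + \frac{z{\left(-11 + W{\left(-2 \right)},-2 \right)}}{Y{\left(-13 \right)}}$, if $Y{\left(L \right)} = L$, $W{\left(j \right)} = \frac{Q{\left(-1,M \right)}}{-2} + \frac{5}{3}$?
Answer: $\frac{587}{2509} \approx 0.23396$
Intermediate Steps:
$W{\left(j \right)} = \frac{8}{3}$ ($W{\left(j \right)} = - \frac{2}{-2} + \frac{5}{3} = \left(-2\right) \left(- \frac{1}{2}\right) + 5 \cdot \frac{1}{3} = 1 + \frac{5}{3} = \frac{8}{3}$)
$\frac{0 - 60}{-193} + \frac{z{\left(-11 + W{\left(-2 \right)},-2 \right)}}{Y{\left(-13 \right)}} = \frac{0 - 60}{-193} + 1 \frac{1}{-13} = \left(0 - 60\right) \left(- \frac{1}{193}\right) + 1 \left(- \frac{1}{13}\right) = \left(-60\right) \left(- \frac{1}{193}\right) - \frac{1}{13} = \frac{60}{193} - \frac{1}{13} = \frac{587}{2509}$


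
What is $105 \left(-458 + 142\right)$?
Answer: $-33180$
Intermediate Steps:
$105 \left(-458 + 142\right) = 105 \left(-316\right) = -33180$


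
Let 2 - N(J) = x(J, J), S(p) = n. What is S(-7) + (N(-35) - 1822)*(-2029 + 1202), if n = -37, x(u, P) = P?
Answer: 1476158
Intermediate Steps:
S(p) = -37
N(J) = 2 - J
S(-7) + (N(-35) - 1822)*(-2029 + 1202) = -37 + ((2 - 1*(-35)) - 1822)*(-2029 + 1202) = -37 + ((2 + 35) - 1822)*(-827) = -37 + (37 - 1822)*(-827) = -37 - 1785*(-827) = -37 + 1476195 = 1476158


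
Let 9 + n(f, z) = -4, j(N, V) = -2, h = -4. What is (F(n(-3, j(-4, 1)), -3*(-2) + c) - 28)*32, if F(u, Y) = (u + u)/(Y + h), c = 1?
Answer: -3520/3 ≈ -1173.3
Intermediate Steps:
n(f, z) = -13 (n(f, z) = -9 - 4 = -13)
F(u, Y) = 2*u/(-4 + Y) (F(u, Y) = (u + u)/(Y - 4) = (2*u)/(-4 + Y) = 2*u/(-4 + Y))
(F(n(-3, j(-4, 1)), -3*(-2) + c) - 28)*32 = (2*(-13)/(-4 + (-3*(-2) + 1)) - 28)*32 = (2*(-13)/(-4 + (6 + 1)) - 28)*32 = (2*(-13)/(-4 + 7) - 28)*32 = (2*(-13)/3 - 28)*32 = (2*(-13)*(⅓) - 28)*32 = (-26/3 - 28)*32 = -110/3*32 = -3520/3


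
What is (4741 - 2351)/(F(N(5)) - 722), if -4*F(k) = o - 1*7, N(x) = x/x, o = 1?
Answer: -4780/1441 ≈ -3.3171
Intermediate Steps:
N(x) = 1
F(k) = 3/2 (F(k) = -(1 - 1*7)/4 = -(1 - 7)/4 = -¼*(-6) = 3/2)
(4741 - 2351)/(F(N(5)) - 722) = (4741 - 2351)/(3/2 - 722) = 2390/(-1441/2) = 2390*(-2/1441) = -4780/1441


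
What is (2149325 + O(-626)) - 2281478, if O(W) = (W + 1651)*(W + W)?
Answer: -1415453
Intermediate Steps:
O(W) = 2*W*(1651 + W) (O(W) = (1651 + W)*(2*W) = 2*W*(1651 + W))
(2149325 + O(-626)) - 2281478 = (2149325 + 2*(-626)*(1651 - 626)) - 2281478 = (2149325 + 2*(-626)*1025) - 2281478 = (2149325 - 1283300) - 2281478 = 866025 - 2281478 = -1415453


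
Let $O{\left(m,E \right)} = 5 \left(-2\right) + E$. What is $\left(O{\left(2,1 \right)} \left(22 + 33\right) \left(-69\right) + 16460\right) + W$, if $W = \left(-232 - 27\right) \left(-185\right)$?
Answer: $98530$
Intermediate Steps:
$W = 47915$ ($W = \left(-259\right) \left(-185\right) = 47915$)
$O{\left(m,E \right)} = -10 + E$
$\left(O{\left(2,1 \right)} \left(22 + 33\right) \left(-69\right) + 16460\right) + W = \left(\left(-10 + 1\right) \left(22 + 33\right) \left(-69\right) + 16460\right) + 47915 = \left(\left(-9\right) 55 \left(-69\right) + 16460\right) + 47915 = \left(\left(-495\right) \left(-69\right) + 16460\right) + 47915 = \left(34155 + 16460\right) + 47915 = 50615 + 47915 = 98530$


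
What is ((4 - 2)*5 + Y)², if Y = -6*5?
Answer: 400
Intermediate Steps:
Y = -30
((4 - 2)*5 + Y)² = ((4 - 2)*5 - 30)² = (2*5 - 30)² = (10 - 30)² = (-20)² = 400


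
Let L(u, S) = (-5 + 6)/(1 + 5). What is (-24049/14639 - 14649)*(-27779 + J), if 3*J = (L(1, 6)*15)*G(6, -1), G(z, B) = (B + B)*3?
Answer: 5958855595840/14639 ≈ 4.0705e+8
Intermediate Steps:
L(u, S) = ⅙ (L(u, S) = 1/6 = 1*(⅙) = ⅙)
G(z, B) = 6*B (G(z, B) = (2*B)*3 = 6*B)
J = -5 (J = (((⅙)*15)*(6*(-1)))/3 = ((5/2)*(-6))/3 = (⅓)*(-15) = -5)
(-24049/14639 - 14649)*(-27779 + J) = (-24049/14639 - 14649)*(-27779 - 5) = (-24049*1/14639 - 14649)*(-27784) = (-24049/14639 - 14649)*(-27784) = -214470760/14639*(-27784) = 5958855595840/14639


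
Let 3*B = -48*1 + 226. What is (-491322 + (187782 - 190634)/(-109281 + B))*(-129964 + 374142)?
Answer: -39309975600650172/327665 ≈ -1.1997e+11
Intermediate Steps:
B = 178/3 (B = (-48*1 + 226)/3 = (-48 + 226)/3 = (1/3)*178 = 178/3 ≈ 59.333)
(-491322 + (187782 - 190634)/(-109281 + B))*(-129964 + 374142) = (-491322 + (187782 - 190634)/(-109281 + 178/3))*(-129964 + 374142) = (-491322 - 2852/(-327665/3))*244178 = (-491322 - 2852*(-3/327665))*244178 = (-491322 + 8556/327665)*244178 = -160989014574/327665*244178 = -39309975600650172/327665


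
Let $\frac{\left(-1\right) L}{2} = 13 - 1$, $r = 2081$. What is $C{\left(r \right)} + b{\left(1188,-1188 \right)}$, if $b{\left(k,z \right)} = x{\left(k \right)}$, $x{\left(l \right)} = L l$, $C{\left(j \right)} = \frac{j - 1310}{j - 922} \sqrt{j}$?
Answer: $-28512 + \frac{771 \sqrt{2081}}{1159} \approx -28482.0$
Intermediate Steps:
$C{\left(j \right)} = \frac{\sqrt{j} \left(-1310 + j\right)}{-922 + j}$ ($C{\left(j \right)} = \frac{-1310 + j}{-922 + j} \sqrt{j} = \frac{\sqrt{j} \left(-1310 + j\right)}{-922 + j}$)
$L = -24$ ($L = - 2 \left(13 - 1\right) = \left(-2\right) 12 = -24$)
$x{\left(l \right)} = - 24 l$
$b{\left(k,z \right)} = - 24 k$
$C{\left(r \right)} + b{\left(1188,-1188 \right)} = \frac{\sqrt{2081} \left(-1310 + 2081\right)}{-922 + 2081} - 28512 = \sqrt{2081} \cdot \frac{1}{1159} \cdot 771 - 28512 = \frac{771 \sqrt{2081}}{1159} - 28512 = -28512 + \frac{771 \sqrt{2081}}{1159}$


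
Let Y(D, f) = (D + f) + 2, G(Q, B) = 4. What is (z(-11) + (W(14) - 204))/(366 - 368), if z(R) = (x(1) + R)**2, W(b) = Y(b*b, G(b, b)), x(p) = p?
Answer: -49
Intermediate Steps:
Y(D, f) = 2 + D + f
W(b) = 6 + b**2 (W(b) = 2 + b*b + 4 = 2 + b**2 + 4 = 6 + b**2)
z(R) = (1 + R)**2
(z(-11) + (W(14) - 204))/(366 - 368) = ((1 - 11)**2 + ((6 + 14**2) - 204))/(366 - 368) = ((-10)**2 + ((6 + 196) - 204))/(-2) = (100 + (202 - 204))*(-1/2) = (100 - 2)*(-1/2) = 98*(-1/2) = -49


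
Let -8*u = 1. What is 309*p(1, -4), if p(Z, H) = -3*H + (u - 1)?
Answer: 26883/8 ≈ 3360.4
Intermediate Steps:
u = -⅛ (u = -⅛*1 = -⅛ ≈ -0.12500)
p(Z, H) = -9/8 - 3*H (p(Z, H) = -3*H + (-⅛ - 1) = -3*H - 9/8 = -9/8 - 3*H)
309*p(1, -4) = 309*(-9/8 - 3*(-4)) = 309*(-9/8 + 12) = 309*(87/8) = 26883/8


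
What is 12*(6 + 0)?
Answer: 72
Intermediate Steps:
12*(6 + 0) = 12*6 = 72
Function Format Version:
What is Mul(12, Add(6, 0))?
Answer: 72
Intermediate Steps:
Mul(12, Add(6, 0)) = Mul(12, 6) = 72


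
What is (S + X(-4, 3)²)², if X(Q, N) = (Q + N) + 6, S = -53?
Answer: 784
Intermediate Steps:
X(Q, N) = 6 + N + Q (X(Q, N) = (N + Q) + 6 = 6 + N + Q)
(S + X(-4, 3)²)² = (-53 + (6 + 3 - 4)²)² = (-53 + 5²)² = (-53 + 25)² = (-28)² = 784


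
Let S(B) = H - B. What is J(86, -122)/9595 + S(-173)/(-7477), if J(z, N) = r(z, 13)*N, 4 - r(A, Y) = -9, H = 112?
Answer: -14593097/71741815 ≈ -0.20341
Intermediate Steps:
r(A, Y) = 13 (r(A, Y) = 4 - 1*(-9) = 4 + 9 = 13)
J(z, N) = 13*N
S(B) = 112 - B
J(86, -122)/9595 + S(-173)/(-7477) = (13*(-122))/9595 + (112 - 1*(-173))/(-7477) = -1586*1/9595 + (112 + 173)*(-1/7477) = -1586/9595 + 285*(-1/7477) = -1586/9595 - 285/7477 = -14593097/71741815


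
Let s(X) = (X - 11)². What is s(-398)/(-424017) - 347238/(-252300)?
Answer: 17504969791/17829914850 ≈ 0.98178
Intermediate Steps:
s(X) = (-11 + X)²
s(-398)/(-424017) - 347238/(-252300) = (-11 - 398)²/(-424017) - 347238/(-252300) = (-409)²*(-1/424017) - 347238*(-1/252300) = 167281*(-1/424017) + 57873/42050 = -167281/424017 + 57873/42050 = 17504969791/17829914850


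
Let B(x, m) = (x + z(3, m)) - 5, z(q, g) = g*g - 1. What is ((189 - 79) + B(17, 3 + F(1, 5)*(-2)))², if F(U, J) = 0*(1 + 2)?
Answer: 16900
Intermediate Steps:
F(U, J) = 0 (F(U, J) = 0*3 = 0)
z(q, g) = -1 + g² (z(q, g) = g² - 1 = -1 + g²)
B(x, m) = -6 + x + m² (B(x, m) = (x + (-1 + m²)) - 5 = (-1 + x + m²) - 5 = -6 + x + m²)
((189 - 79) + B(17, 3 + F(1, 5)*(-2)))² = ((189 - 79) + (-6 + 17 + (3 + 0*(-2))²))² = (110 + (-6 + 17 + (3 + 0)²))² = (110 + (-6 + 17 + 3²))² = (110 + (-6 + 17 + 9))² = (110 + 20)² = 130² = 16900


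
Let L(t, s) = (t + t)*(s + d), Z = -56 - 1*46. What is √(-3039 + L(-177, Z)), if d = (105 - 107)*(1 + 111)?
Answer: 3*√12485 ≈ 335.21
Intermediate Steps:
Z = -102 (Z = -56 - 46 = -102)
d = -224 (d = -2*112 = -224)
L(t, s) = 2*t*(-224 + s) (L(t, s) = (t + t)*(s - 224) = (2*t)*(-224 + s) = 2*t*(-224 + s))
√(-3039 + L(-177, Z)) = √(-3039 + 2*(-177)*(-224 - 102)) = √(-3039 + 2*(-177)*(-326)) = √(-3039 + 115404) = √112365 = 3*√12485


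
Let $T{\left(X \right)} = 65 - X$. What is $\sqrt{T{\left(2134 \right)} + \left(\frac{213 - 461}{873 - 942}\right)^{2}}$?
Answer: $\frac{i \sqrt{9789005}}{69} \approx 45.344 i$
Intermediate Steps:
$\sqrt{T{\left(2134 \right)} + \left(\frac{213 - 461}{873 - 942}\right)^{2}} = \sqrt{\left(65 - 2134\right) + \left(\frac{213 - 461}{873 - 942}\right)^{2}} = \sqrt{\left(65 - 2134\right) + \left(- \frac{248}{-69}\right)^{2}} = \sqrt{-2069 + \left(\left(-248\right) \left(- \frac{1}{69}\right)\right)^{2}} = \sqrt{-2069 + \left(\frac{248}{69}\right)^{2}} = \sqrt{-2069 + \frac{61504}{4761}} = \sqrt{- \frac{9789005}{4761}} = \frac{i \sqrt{9789005}}{69}$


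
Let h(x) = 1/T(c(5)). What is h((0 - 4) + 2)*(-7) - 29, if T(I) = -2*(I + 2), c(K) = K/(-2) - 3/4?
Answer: -159/5 ≈ -31.800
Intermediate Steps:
c(K) = -¾ - K/2 (c(K) = K*(-½) - 3*¼ = -K/2 - ¾ = -¾ - K/2)
T(I) = -4 - 2*I (T(I) = -2*(2 + I) = -4 - 2*I)
h(x) = ⅖ (h(x) = 1/(-4 - 2*(-¾ - ½*5)) = 1/(-4 - 2*(-¾ - 5/2)) = 1/(-4 - 2*(-13/4)) = 1/(-4 + 13/2) = 1/(5/2) = ⅖)
h((0 - 4) + 2)*(-7) - 29 = (⅖)*(-7) - 29 = -14/5 - 29 = -159/5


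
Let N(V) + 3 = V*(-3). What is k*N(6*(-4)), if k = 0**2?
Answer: 0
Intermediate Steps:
N(V) = -3 - 3*V (N(V) = -3 + V*(-3) = -3 - 3*V)
k = 0
k*N(6*(-4)) = 0*(-3 - 18*(-4)) = 0*(-3 - 3*(-24)) = 0*(-3 + 72) = 0*69 = 0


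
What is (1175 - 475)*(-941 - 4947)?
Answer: -4121600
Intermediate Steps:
(1175 - 475)*(-941 - 4947) = 700*(-5888) = -4121600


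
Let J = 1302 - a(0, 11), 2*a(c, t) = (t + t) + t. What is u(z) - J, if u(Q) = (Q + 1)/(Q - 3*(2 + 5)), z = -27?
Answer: -30839/24 ≈ -1285.0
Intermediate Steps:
a(c, t) = 3*t/2 (a(c, t) = ((t + t) + t)/2 = (2*t + t)/2 = (3*t)/2 = 3*t/2)
u(Q) = (1 + Q)/(-21 + Q) (u(Q) = (1 + Q)/(Q - 3*7) = (1 + Q)/(Q - 21) = (1 + Q)/(-21 + Q))
J = 2571/2 (J = 1302 - 3*11/2 = 1302 - 1*33/2 = 1302 - 33/2 = 2571/2 ≈ 1285.5)
u(z) - J = (1 - 27)/(-21 - 27) - 1*2571/2 = -26/(-48) - 2571/2 = -1/48*(-26) - 2571/2 = 13/24 - 2571/2 = -30839/24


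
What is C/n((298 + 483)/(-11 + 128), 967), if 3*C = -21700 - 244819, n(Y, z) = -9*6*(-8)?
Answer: -266519/1296 ≈ -205.65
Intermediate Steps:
n(Y, z) = 432 (n(Y, z) = -54*(-8) = 432)
C = -266519/3 (C = (-21700 - 244819)/3 = (1/3)*(-266519) = -266519/3 ≈ -88840.)
C/n((298 + 483)/(-11 + 128), 967) = -266519/3/432 = -266519/3*1/432 = -266519/1296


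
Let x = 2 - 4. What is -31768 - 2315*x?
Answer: -27138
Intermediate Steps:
x = -2
-31768 - 2315*x = -31768 - 2315*(-2) = -31768 - 1*(-4630) = -31768 + 4630 = -27138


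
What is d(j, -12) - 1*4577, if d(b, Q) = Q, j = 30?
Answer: -4589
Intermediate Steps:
d(j, -12) - 1*4577 = -12 - 1*4577 = -12 - 4577 = -4589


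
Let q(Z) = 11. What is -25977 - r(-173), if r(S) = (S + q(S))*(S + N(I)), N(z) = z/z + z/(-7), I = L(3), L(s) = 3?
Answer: -377373/7 ≈ -53910.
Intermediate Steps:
I = 3
N(z) = 1 - z/7 (N(z) = 1 + z*(-1/7) = 1 - z/7)
r(S) = (11 + S)*(4/7 + S) (r(S) = (S + 11)*(S + (1 - 1/7*3)) = (11 + S)*(S + (1 - 3/7)) = (11 + S)*(S + 4/7) = (11 + S)*(4/7 + S))
-25977 - r(-173) = -25977 - (44/7 + (-173)**2 + (81/7)*(-173)) = -25977 - (44/7 + 29929 - 14013/7) = -25977 - 1*195534/7 = -25977 - 195534/7 = -377373/7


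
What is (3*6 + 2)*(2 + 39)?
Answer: 820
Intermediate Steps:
(3*6 + 2)*(2 + 39) = (18 + 2)*41 = 20*41 = 820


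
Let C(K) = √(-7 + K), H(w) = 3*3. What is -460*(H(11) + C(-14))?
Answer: -4140 - 460*I*√21 ≈ -4140.0 - 2108.0*I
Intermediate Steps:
H(w) = 9
-460*(H(11) + C(-14)) = -460*(9 + √(-7 - 14)) = -460*(9 + √(-21)) = -460*(9 + I*√21) = -4140 - 460*I*√21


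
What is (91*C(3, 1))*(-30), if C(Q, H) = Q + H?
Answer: -10920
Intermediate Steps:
C(Q, H) = H + Q
(91*C(3, 1))*(-30) = (91*(1 + 3))*(-30) = (91*4)*(-30) = 364*(-30) = -10920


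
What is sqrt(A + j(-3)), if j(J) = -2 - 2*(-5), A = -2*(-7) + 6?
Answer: 2*sqrt(7) ≈ 5.2915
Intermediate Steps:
A = 20 (A = 14 + 6 = 20)
j(J) = 8 (j(J) = -2 + 10 = 8)
sqrt(A + j(-3)) = sqrt(20 + 8) = sqrt(28) = 2*sqrt(7)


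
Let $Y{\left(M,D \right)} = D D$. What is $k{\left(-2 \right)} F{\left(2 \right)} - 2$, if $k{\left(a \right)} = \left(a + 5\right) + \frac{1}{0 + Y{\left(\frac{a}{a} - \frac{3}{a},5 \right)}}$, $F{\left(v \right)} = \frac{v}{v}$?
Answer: $\frac{26}{25} \approx 1.04$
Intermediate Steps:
$F{\left(v \right)} = 1$
$Y{\left(M,D \right)} = D^{2}$
$k{\left(a \right)} = \frac{126}{25} + a$ ($k{\left(a \right)} = \left(a + 5\right) + \frac{1}{0 + 5^{2}} = \left(5 + a\right) + \frac{1}{0 + 25} = \left(5 + a\right) + \frac{1}{25} = \frac{126}{25} + a$)
$k{\left(-2 \right)} F{\left(2 \right)} - 2 = \left(\frac{126}{25} - 2\right) 1 - 2 = \frac{76}{25} \cdot 1 - 2 = \frac{76}{25} - 2 = \frac{26}{25}$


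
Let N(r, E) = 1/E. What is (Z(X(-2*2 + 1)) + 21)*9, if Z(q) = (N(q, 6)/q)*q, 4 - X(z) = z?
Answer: 381/2 ≈ 190.50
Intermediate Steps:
X(z) = 4 - z
Z(q) = 1/6 (Z(q) = (1/(6*q))*q = 1/6)
(Z(X(-2*2 + 1)) + 21)*9 = (1/6 + 21)*9 = (127/6)*9 = 381/2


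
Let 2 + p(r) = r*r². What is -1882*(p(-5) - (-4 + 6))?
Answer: 242778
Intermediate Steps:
p(r) = -2 + r³ (p(r) = -2 + r*r² = -2 + r³)
-1882*(p(-5) - (-4 + 6)) = -1882*((-2 + (-5)³) - (-4 + 6)) = -1882*((-2 - 125) - 1*2) = -1882*(-127 - 2) = -1882*(-129) = 242778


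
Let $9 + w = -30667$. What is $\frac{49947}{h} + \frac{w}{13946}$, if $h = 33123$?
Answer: $- \frac{53253381}{76988893} \approx -0.6917$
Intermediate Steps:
$w = -30676$ ($w = -9 - 30667 = -30676$)
$\frac{49947}{h} + \frac{w}{13946} = \frac{49947}{33123} - \frac{30676}{13946} = 49947 \cdot \frac{1}{33123} - \frac{15338}{6973} = \frac{16649}{11041} - \frac{15338}{6973} = - \frac{53253381}{76988893}$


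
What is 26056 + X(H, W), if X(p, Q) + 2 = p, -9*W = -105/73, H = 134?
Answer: 26188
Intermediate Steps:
W = 35/219 (W = -(-35)/(3*73) = -⅑*(-105/73) = 35/219 ≈ 0.15982)
X(p, Q) = -2 + p
26056 + X(H, W) = 26056 + (-2 + 134) = 26056 + 132 = 26188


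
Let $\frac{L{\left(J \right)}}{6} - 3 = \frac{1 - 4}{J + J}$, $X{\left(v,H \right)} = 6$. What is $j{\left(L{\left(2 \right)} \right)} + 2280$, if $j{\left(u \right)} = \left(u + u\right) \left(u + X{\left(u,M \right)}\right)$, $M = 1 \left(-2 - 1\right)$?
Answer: $\frac{5613}{2} \approx 2806.5$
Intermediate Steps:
$M = -3$ ($M = 1 \left(-3\right) = -3$)
$L{\left(J \right)} = 18 - \frac{9}{J}$ ($L{\left(J \right)} = 18 + 6 \frac{1 - 4}{J + J} = 18 + 6 \left(- \frac{3}{2 J}\right) = 18 - \frac{9}{J}$)
$j{\left(u \right)} = 2 u \left(6 + u\right)$ ($j{\left(u \right)} = \left(u + u\right) \left(u + 6\right) = 2 u \left(6 + u\right)$)
$j{\left(L{\left(2 \right)} \right)} + 2280 = 2 \left(18 - \frac{9}{2}\right) \left(6 + \left(18 - \frac{9}{2}\right)\right) + 2280 = 2 \cdot \frac{27}{2} \left(6 + \frac{27}{2}\right) + 2280 = 2 \cdot \frac{27}{2} \cdot \frac{39}{2} + 2280 = \frac{1053}{2} + 2280 = \frac{5613}{2}$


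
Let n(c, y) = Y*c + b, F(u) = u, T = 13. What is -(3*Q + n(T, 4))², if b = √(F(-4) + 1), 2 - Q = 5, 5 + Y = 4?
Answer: -481 + 44*I*√3 ≈ -481.0 + 76.21*I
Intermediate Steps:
Y = -1 (Y = -5 + 4 = -1)
Q = -3 (Q = 2 - 1*5 = 2 - 5 = -3)
b = I*√3 (b = √(-4 + 1) = √(-3) = I*√3 ≈ 1.732*I)
n(c, y) = -c + I*√3
-(3*Q + n(T, 4))² = -(3*(-3) + (-1*13 + I*√3))² = -(-9 + (-13 + I*√3))² = -(-22 + I*√3)²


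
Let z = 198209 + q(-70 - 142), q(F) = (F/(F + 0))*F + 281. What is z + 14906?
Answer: 213184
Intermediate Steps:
q(F) = 281 + F (q(F) = (F/F)*F + 281 = 1*F + 281 = F + 281 = 281 + F)
z = 198278 (z = 198209 + (281 + (-70 - 142)) = 198209 + (281 - 212) = 198209 + 69 = 198278)
z + 14906 = 198278 + 14906 = 213184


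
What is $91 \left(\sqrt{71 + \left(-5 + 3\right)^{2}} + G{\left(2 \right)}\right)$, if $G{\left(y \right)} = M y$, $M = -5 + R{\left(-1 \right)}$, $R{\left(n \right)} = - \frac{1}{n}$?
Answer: $-728 + 455 \sqrt{3} \approx 60.083$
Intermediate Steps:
$M = -4$ ($M = -5 - \frac{1}{-1} = -5 - -1 = -5 + 1 = -4$)
$G{\left(y \right)} = - 4 y$
$91 \left(\sqrt{71 + \left(-5 + 3\right)^{2}} + G{\left(2 \right)}\right) = 91 \left(\sqrt{71 + \left(-5 + 3\right)^{2}} - 8\right) = 91 \left(\sqrt{71 + \left(-2\right)^{2}} - 8\right) = 91 \left(\sqrt{71 + 4} - 8\right) = 91 \left(\sqrt{75} - 8\right) = 91 \left(5 \sqrt{3} - 8\right) = 91 \left(-8 + 5 \sqrt{3}\right) = -728 + 455 \sqrt{3}$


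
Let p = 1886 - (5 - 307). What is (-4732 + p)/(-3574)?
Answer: 1272/1787 ≈ 0.71181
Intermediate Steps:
p = 2188 (p = 1886 - 1*(-302) = 1886 + 302 = 2188)
(-4732 + p)/(-3574) = (-4732 + 2188)/(-3574) = -2544*(-1/3574) = 1272/1787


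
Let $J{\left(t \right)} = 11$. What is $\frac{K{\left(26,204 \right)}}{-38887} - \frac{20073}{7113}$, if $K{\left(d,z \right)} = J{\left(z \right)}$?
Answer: $- \frac{260218998}{92201077} \approx -2.8223$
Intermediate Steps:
$K{\left(d,z \right)} = 11$
$\frac{K{\left(26,204 \right)}}{-38887} - \frac{20073}{7113} = \frac{11}{-38887} - \frac{20073}{7113} = 11 \left(- \frac{1}{38887}\right) - \frac{6691}{2371} = - \frac{11}{38887} - \frac{6691}{2371} = - \frac{260218998}{92201077}$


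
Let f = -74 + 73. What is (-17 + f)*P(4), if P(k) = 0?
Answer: 0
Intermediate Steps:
f = -1
(-17 + f)*P(4) = (-17 - 1)*0 = -18*0 = 0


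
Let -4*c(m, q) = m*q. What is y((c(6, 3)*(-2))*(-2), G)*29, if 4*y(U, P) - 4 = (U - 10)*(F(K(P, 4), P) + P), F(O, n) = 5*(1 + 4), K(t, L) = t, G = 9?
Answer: -6873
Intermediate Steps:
c(m, q) = -m*q/4
F(O, n) = 25 (F(O, n) = 5*5 = 25)
y(U, P) = 1 + (-10 + U)*(25 + P)/4 (y(U, P) = 1 + ((U - 10)*(25 + P))/4 = 1 + ((-10 + U)*(25 + P))/4 = 1 + (-10 + U)*(25 + P)/4)
y((c(6, 3)*(-2))*(-2), G)*29 = (-123/2 - 5/2*9 + 25*((-1/4*6*3*(-2))*(-2))/4 + (1/4)*9*((-1/4*6*3*(-2))*(-2)))*29 = (-123/2 - 45/2 + 25*(-9/2*(-2)*(-2))/4 + (1/4)*9*(-9/2*(-2)*(-2)))*29 = (-123/2 - 45/2 + 25*(9*(-2))/4 + (1/4)*9*(9*(-2)))*29 = (-123/2 - 45/2 + (25/4)*(-18) + (1/4)*9*(-18))*29 = (-123/2 - 45/2 - 225/2 - 81/2)*29 = -237*29 = -6873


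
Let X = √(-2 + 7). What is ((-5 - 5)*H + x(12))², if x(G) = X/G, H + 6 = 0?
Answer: (720 + √5)²/144 ≈ 3622.4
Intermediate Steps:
H = -6 (H = -6 + 0 = -6)
X = √5 ≈ 2.2361
x(G) = √5/G
((-5 - 5)*H + x(12))² = ((-5 - 5)*(-6) + √5/12)² = (-10*(-6) + √5*(1/12))² = (60 + √5/12)²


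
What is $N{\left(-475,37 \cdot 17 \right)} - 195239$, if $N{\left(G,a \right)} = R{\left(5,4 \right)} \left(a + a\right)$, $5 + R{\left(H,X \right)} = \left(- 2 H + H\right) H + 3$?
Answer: $-229205$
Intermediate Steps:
$R{\left(H,X \right)} = -2 - H^{2}$ ($R{\left(H,X \right)} = -5 + \left(\left(- 2 H + H\right) H + 3\right) = -5 + \left(- H H + 3\right) = -5 - \left(-3 + H^{2}\right) = -2 - H^{2}$)
$N{\left(G,a \right)} = - 54 a$ ($N{\left(G,a \right)} = \left(-2 - 5^{2}\right) \left(a + a\right) = \left(-2 - 25\right) 2 a = - 27 \cdot 2 a = - 54 a$)
$N{\left(-475,37 \cdot 17 \right)} - 195239 = - 54 \cdot 37 \cdot 17 - 195239 = \left(-54\right) 629 - 195239 = -33966 - 195239 = -229205$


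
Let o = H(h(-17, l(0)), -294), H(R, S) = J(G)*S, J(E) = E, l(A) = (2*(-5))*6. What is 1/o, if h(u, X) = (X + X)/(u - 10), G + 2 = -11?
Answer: 1/3822 ≈ 0.00026164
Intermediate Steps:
G = -13 (G = -2 - 11 = -13)
l(A) = -60 (l(A) = -10*6 = -60)
h(u, X) = 2*X/(-10 + u) (h(u, X) = (2*X)/(-10 + u) = 2*X/(-10 + u))
H(R, S) = -13*S
o = 3822 (o = -13*(-294) = 3822)
1/o = 1/3822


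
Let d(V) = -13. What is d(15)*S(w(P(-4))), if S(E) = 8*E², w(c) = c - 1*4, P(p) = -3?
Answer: -5096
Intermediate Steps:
w(c) = -4 + c (w(c) = c - 4 = -4 + c)
d(15)*S(w(P(-4))) = -104*(-4 - 3)² = -104*(-7)² = -104*49 = -13*392 = -5096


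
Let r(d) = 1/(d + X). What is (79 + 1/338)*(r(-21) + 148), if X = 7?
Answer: 55301913/4732 ≈ 11687.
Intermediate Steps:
r(d) = 1/(7 + d) (r(d) = 1/(d + 7) = 1/(7 + d))
(79 + 1/338)*(r(-21) + 148) = (79 + 1/338)*(1/(7 - 21) + 148) = (79 + 1/338)*(1/(-14) + 148) = 26703*(-1/14 + 148)/338 = (26703/338)*(2071/14) = 55301913/4732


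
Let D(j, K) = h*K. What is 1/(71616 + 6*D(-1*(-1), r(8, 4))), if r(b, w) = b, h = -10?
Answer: 1/71136 ≈ 1.4058e-5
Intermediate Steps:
D(j, K) = -10*K
1/(71616 + 6*D(-1*(-1), r(8, 4))) = 1/(71616 + 6*(-10*8)) = 1/(71616 + 6*(-80)) = 1/(71616 - 480) = 1/71136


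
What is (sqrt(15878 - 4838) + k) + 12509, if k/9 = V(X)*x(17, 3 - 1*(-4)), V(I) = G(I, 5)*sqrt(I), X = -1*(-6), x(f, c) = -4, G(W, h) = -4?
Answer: 12509 + 4*sqrt(690) + 144*sqrt(6) ≈ 12967.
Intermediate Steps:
X = 6
V(I) = -4*sqrt(I)
k = 144*sqrt(6) (k = 9*(-4*sqrt(6)*(-4)) = 9*(16*sqrt(6)) = 144*sqrt(6) ≈ 352.73)
(sqrt(15878 - 4838) + k) + 12509 = (sqrt(15878 - 4838) + 144*sqrt(6)) + 12509 = (sqrt(11040) + 144*sqrt(6)) + 12509 = (4*sqrt(690) + 144*sqrt(6)) + 12509 = 12509 + 4*sqrt(690) + 144*sqrt(6)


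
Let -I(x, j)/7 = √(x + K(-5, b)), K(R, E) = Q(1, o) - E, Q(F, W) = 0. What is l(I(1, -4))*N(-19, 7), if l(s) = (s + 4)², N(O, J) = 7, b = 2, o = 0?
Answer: -231 - 392*I ≈ -231.0 - 392.0*I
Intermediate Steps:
K(R, E) = -E (K(R, E) = 0 - E = -E)
I(x, j) = -7*√(-2 + x) (I(x, j) = -7*√(x - 1*2) = -7*√(x - 2) = -7*√(-2 + x))
l(s) = (4 + s)²
l(I(1, -4))*N(-19, 7) = (4 - 7*√(-2 + 1))²*7 = (4 - 7*I)²*7 = 7*(4 - 7*I)²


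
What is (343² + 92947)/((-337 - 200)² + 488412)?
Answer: 12388/45693 ≈ 0.27111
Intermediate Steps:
(343² + 92947)/((-337 - 200)² + 488412) = (117649 + 92947)/((-537)² + 488412) = 210596/(288369 + 488412) = 210596/776781 = 210596*(1/776781) = 12388/45693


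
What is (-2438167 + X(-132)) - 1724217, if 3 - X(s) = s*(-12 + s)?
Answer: -4181389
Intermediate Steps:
X(s) = 3 - s*(-12 + s)
(-2438167 + X(-132)) - 1724217 = (-2438167 + (3 - 1*(-132)² + 12*(-132))) - 1724217 = (-2438167 + (3 - 1*17424 - 1584)) - 1724217 = (-2438167 + (3 - 17424 - 1584)) - 1724217 = (-2438167 - 19005) - 1724217 = -2457172 - 1724217 = -4181389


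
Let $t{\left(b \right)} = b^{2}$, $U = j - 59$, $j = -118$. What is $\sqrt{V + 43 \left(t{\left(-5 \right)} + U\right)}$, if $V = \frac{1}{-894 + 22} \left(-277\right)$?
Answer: $\frac{3 i \sqrt{138045230}}{436} \approx 80.844 i$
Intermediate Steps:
$U = -177$ ($U = -118 - 59 = -177$)
$V = \frac{277}{872}$ ($V = \frac{1}{-872} \left(-277\right) = \left(- \frac{1}{872}\right) \left(-277\right) = \frac{277}{872} \approx 0.31766$)
$\sqrt{V + 43 \left(t{\left(-5 \right)} + U\right)} = \sqrt{\frac{277}{872} + 43 \left(\left(-5\right)^{2} - 177\right)} = \sqrt{\frac{277}{872} + 43 \left(25 - 177\right)} = \sqrt{\frac{277}{872} + 43 \left(-152\right)} = \sqrt{\frac{277}{872} - 6536} = \sqrt{- \frac{5699115}{872}} = \frac{3 i \sqrt{138045230}}{436}$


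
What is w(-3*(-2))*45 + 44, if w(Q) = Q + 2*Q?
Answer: 854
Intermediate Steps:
w(Q) = 3*Q
w(-3*(-2))*45 + 44 = (3*(-3*(-2)))*45 + 44 = (3*6)*45 + 44 = 18*45 + 44 = 810 + 44 = 854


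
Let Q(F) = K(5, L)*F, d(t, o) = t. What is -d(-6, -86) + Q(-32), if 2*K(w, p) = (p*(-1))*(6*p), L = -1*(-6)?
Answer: 3462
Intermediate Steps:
L = 6
K(w, p) = -3*p² (K(w, p) = ((p*(-1))*(6*p))/2 = ((-p)*(6*p))/2 = (-6*p²)/2 = -3*p²)
Q(F) = -108*F (Q(F) = (-3*6²)*F = (-3*36)*F = -108*F)
-d(-6, -86) + Q(-32) = -1*(-6) - 108*(-32) = 6 + 3456 = 3462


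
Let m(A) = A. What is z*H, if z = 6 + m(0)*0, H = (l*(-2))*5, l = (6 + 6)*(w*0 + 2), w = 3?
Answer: -1440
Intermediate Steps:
l = 24 (l = (6 + 6)*(3*0 + 2) = 12*(0 + 2) = 12*2 = 24)
H = -240 (H = (24*(-2))*5 = -48*5 = -240)
z = 6 (z = 6 + 0*0 = 6 + 0 = 6)
z*H = 6*(-240) = -1440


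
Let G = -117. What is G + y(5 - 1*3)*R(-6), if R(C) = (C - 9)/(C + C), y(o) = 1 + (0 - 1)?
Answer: -117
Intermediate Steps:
y(o) = 0 (y(o) = 1 - 1 = 0)
R(C) = (-9 + C)/(2*C) (R(C) = (-9 + C)/((2*C)) = (-9 + C)*(1/(2*C)) = (-9 + C)/(2*C))
G + y(5 - 1*3)*R(-6) = -117 + 0*((½)*(-9 - 6)/(-6)) = -117 + 0*((½)*(-⅙)*(-15)) = -117 + 0*(5/4) = -117 + 0 = -117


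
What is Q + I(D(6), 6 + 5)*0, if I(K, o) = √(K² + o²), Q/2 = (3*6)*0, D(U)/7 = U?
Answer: 0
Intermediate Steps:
D(U) = 7*U
Q = 0 (Q = 2*((3*6)*0) = 2*(18*0) = 2*0 = 0)
Q + I(D(6), 6 + 5)*0 = 0 + √((7*6)² + (6 + 5)²)*0 = 0 + √(42² + 11²)*0 = 0 + √(1764 + 121)*0 = 0 + √1885*0 = 0 + 0 = 0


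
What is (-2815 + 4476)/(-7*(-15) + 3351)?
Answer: 1661/3456 ≈ 0.48061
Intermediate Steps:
(-2815 + 4476)/(-7*(-15) + 3351) = 1661/(105 + 3351) = 1661/3456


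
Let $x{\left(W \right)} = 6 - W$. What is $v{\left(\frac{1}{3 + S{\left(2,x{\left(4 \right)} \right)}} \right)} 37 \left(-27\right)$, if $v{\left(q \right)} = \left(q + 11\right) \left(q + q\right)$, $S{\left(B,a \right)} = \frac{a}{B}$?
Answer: $- \frac{44955}{8} \approx -5619.4$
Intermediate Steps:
$v{\left(q \right)} = 2 q \left(11 + q\right)$ ($v{\left(q \right)} = \left(11 + q\right) 2 q = 2 q \left(11 + q\right)$)
$v{\left(\frac{1}{3 + S{\left(2,x{\left(4 \right)} \right)}} \right)} 37 \left(-27\right) = \frac{2 \left(11 + \frac{1}{3 + \frac{6 - 4}{2}}\right)}{3 + \frac{6 - 4}{2}} \cdot 37 \left(-27\right) = \frac{2 \left(11 + \frac{1}{3 + \left(6 - 4\right) \frac{1}{2}}\right)}{3 + \left(6 - 4\right) \frac{1}{2}} \cdot 37 \left(-27\right) = \frac{2 \left(11 + \frac{1}{3 + 2 \cdot \frac{1}{2}}\right)}{3 + 2 \cdot \frac{1}{2}} \cdot 37 \left(-27\right) = \frac{2 \left(11 + \frac{1}{3 + 1}\right)}{3 + 1} \cdot 37 \left(-27\right) = \frac{2 \left(11 + \frac{1}{4}\right)}{4} \cdot 37 \left(-27\right) = 2 \cdot \frac{1}{4} \left(11 + \frac{1}{4}\right) 37 \left(-27\right) = 2 \cdot \frac{1}{4} \cdot \frac{45}{4} \cdot 37 \left(-27\right) = \frac{45}{8} \cdot 37 \left(-27\right) = \frac{1665}{8} \left(-27\right) = - \frac{44955}{8}$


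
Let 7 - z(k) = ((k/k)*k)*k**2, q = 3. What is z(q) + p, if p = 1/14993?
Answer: -299859/14993 ≈ -20.000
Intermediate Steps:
p = 1/14993 ≈ 6.6698e-5
z(k) = 7 - k**3 (z(k) = 7 - (k/k)*k*k**2 = 7 - 1*k*k**2 = 7 - k*k**2 = 7 - k**3)
z(q) + p = (7 - 1*3**3) + 1/14993 = (7 - 1*27) + 1/14993 = (7 - 27) + 1/14993 = -20 + 1/14993 = -299859/14993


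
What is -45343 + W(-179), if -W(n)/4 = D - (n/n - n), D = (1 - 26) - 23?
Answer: -44431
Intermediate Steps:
D = -48 (D = -25 - 23 = -48)
W(n) = 196 - 4*n (W(n) = -4*(-48 - (n/n - n)) = -4*(-48 - (1 - n)) = -4*(-48 + (-1 + n)) = -4*(-49 + n) = 196 - 4*n)
-45343 + W(-179) = -45343 + (196 - 4*(-179)) = -45343 + (196 + 716) = -45343 + 912 = -44431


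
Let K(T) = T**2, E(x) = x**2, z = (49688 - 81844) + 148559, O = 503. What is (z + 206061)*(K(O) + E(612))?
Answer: 202363250592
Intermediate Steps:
z = 116403 (z = -32156 + 148559 = 116403)
(z + 206061)*(K(O) + E(612)) = (116403 + 206061)*(503**2 + 612**2) = 322464*(253009 + 374544) = 322464*627553 = 202363250592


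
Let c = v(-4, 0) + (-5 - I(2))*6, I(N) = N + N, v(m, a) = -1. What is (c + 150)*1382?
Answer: 131290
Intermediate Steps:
I(N) = 2*N
c = -55 (c = -1 + (-5 - 2*2)*6 = -1 + (-5 - 1*4)*6 = -1 + (-5 - 4)*6 = -1 - 9*6 = -1 - 54 = -55)
(c + 150)*1382 = (-55 + 150)*1382 = 95*1382 = 131290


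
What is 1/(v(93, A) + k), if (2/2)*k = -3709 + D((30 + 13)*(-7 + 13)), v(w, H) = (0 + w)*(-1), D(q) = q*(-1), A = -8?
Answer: -1/4060 ≈ -0.00024631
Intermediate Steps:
D(q) = -q
v(w, H) = -w (v(w, H) = w*(-1) = -w)
k = -3967 (k = -3709 - (30 + 13)*(-7 + 13) = -3709 - 43*6 = -3709 - 1*258 = -3709 - 258 = -3967)
1/(v(93, A) + k) = 1/(-1*93 - 3967) = 1/(-93 - 3967) = 1/(-4060) = -1/4060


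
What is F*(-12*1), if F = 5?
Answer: -60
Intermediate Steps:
F*(-12*1) = 5*(-12*1) = 5*(-12) = -60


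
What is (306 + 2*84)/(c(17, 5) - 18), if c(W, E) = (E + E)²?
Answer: 237/41 ≈ 5.7805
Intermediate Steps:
c(W, E) = 4*E² (c(W, E) = (2*E)² = 4*E²)
(306 + 2*84)/(c(17, 5) - 18) = (306 + 2*84)/(4*5² - 18) = (306 + 168)/(4*25 - 18) = 474/(100 - 18) = 474/82 = 474*(1/82) = 237/41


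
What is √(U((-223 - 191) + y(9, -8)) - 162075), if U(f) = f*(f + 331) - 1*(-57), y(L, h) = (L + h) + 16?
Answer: 2*I*√33954 ≈ 368.53*I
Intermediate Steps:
y(L, h) = 16 + L + h
U(f) = 57 + f*(331 + f) (U(f) = f*(331 + f) + 57 = 57 + f*(331 + f))
√(U((-223 - 191) + y(9, -8)) - 162075) = √((57 + ((-223 - 191) + (16 + 9 - 8))² + 331*((-223 - 191) + (16 + 9 - 8))) - 162075) = √((57 + (-414 + 17)² + 331*(-414 + 17)) - 162075) = √((57 + (-397)² + 331*(-397)) - 162075) = √((57 + 157609 - 131407) - 162075) = √(26259 - 162075) = √(-135816) = 2*I*√33954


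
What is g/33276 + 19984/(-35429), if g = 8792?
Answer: -88373954/294733851 ≈ -0.29984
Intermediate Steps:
g/33276 + 19984/(-35429) = 8792/33276 + 19984/(-35429) = 8792*(1/33276) + 19984*(-1/35429) = 2198/8319 - 19984/35429 = -88373954/294733851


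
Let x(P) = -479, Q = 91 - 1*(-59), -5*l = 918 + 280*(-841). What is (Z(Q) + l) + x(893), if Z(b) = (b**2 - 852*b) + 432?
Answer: -292173/5 ≈ -58435.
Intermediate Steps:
l = 234562/5 (l = -(918 + 280*(-841))/5 = -(918 - 235480)/5 = -1/5*(-234562) = 234562/5 ≈ 46912.)
Q = 150 (Q = 91 + 59 = 150)
Z(b) = 432 + b**2 - 852*b
(Z(Q) + l) + x(893) = ((432 + 150**2 - 852*150) + 234562/5) - 479 = ((432 + 22500 - 127800) + 234562/5) - 479 = (-104868 + 234562/5) - 479 = -289778/5 - 479 = -292173/5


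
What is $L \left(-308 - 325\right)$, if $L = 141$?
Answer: $-89253$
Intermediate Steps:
$L \left(-308 - 325\right) = 141 \left(-308 - 325\right) = 141 \left(-633\right) = -89253$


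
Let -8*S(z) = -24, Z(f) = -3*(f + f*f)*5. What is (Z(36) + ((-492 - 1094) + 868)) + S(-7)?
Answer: -20695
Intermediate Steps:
Z(f) = -15*f - 15*f**2 (Z(f) = -3*(f + f**2)*5 = (-3*f - 3*f**2)*5 = -15*f - 15*f**2)
S(z) = 3 (S(z) = -1/8*(-24) = 3)
(Z(36) + ((-492 - 1094) + 868)) + S(-7) = (-15*36*(1 + 36) + ((-492 - 1094) + 868)) + 3 = (-15*36*37 + (-1586 + 868)) + 3 = (-19980 - 718) + 3 = -20698 + 3 = -20695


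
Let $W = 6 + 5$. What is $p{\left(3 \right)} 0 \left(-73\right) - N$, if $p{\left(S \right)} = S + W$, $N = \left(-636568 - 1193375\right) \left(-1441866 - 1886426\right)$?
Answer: $-6090584647356$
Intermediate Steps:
$N = 6090584647356$ ($N = \left(-1829943\right) \left(-3328292\right) = 6090584647356$)
$W = 11$
$p{\left(S \right)} = 11 + S$ ($p{\left(S \right)} = S + 11 = 11 + S$)
$p{\left(3 \right)} 0 \left(-73\right) - N = \left(11 + 3\right) 0 \left(-73\right) - 6090584647356 = 14 \cdot 0 \left(-73\right) - 6090584647356 = 0 \left(-73\right) - 6090584647356 = 0 - 6090584647356 = -6090584647356$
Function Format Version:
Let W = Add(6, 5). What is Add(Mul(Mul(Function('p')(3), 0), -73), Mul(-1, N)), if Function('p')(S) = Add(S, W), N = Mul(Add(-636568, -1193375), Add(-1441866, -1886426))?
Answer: -6090584647356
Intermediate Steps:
N = 6090584647356 (N = Mul(-1829943, -3328292) = 6090584647356)
W = 11
Function('p')(S) = Add(11, S) (Function('p')(S) = Add(S, 11) = Add(11, S))
Add(Mul(Mul(Function('p')(3), 0), -73), Mul(-1, N)) = Add(Mul(Mul(Add(11, 3), 0), -73), Mul(-1, 6090584647356)) = Add(Mul(Mul(14, 0), -73), -6090584647356) = Add(Mul(0, -73), -6090584647356) = Add(0, -6090584647356) = -6090584647356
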